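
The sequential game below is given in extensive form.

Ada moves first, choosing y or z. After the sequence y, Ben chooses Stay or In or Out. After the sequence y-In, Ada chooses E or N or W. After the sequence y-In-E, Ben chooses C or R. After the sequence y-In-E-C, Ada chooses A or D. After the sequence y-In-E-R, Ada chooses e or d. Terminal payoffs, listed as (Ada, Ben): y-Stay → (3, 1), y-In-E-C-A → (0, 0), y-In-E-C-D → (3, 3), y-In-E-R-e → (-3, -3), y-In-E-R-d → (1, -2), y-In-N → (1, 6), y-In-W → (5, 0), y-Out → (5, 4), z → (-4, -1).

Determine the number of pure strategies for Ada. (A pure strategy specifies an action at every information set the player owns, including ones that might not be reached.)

24

Ada owns the root with actions {y, z} — two choices.
Ada owns the node after y-In with actions {E, N, W} — three choices.
Ada owns the node after y-In-E-C with actions {A, D} — two choices.
Ada owns the node after y-In-E-R with actions {e, d} — two choices.
A pure strategy fixes one action at each information set independently, so the count is the product 2 × 3 × 2 × 2 = 24.
(For reference, Ben has 6 pure strategies, giving a 24×6 normal-form matrix.)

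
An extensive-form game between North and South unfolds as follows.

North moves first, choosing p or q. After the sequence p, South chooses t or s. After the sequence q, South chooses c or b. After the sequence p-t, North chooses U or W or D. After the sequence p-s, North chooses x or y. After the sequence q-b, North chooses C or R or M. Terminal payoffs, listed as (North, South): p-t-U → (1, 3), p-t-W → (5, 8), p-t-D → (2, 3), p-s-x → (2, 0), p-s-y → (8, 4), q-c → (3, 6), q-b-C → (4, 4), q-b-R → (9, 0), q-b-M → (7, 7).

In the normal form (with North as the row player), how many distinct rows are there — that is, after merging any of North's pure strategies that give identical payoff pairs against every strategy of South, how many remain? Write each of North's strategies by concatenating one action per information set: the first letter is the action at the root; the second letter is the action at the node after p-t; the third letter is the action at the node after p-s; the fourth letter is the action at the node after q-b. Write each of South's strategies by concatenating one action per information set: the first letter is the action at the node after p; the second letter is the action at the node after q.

North has 36 pure strategies: pUxC, pUxR, pUxM, pUyC, pUyR, pUyM, pWxC, pWxR, pWxM, pWyC, pWyR, pWyM, pDxC, pDxR, pDxM, pDyC, pDyR, pDyM, qUxC, qUxR, qUxM, qUyC, qUyR, qUyM, qWxC, qWxR, qWxM, qWyC, qWyR, qWyM, qDxC, qDxR, qDxM, qDyC, qDyR, qDyM. Columns: tc, tb, sc, sb.
{pUxC, pUxR, pUxM} → row (1,3) (1,3) (2,0) (2,0)
{pUyC, pUyR, pUyM} → row (1,3) (1,3) (8,4) (8,4)
{pWxC, pWxR, pWxM} → row (5,8) (5,8) (2,0) (2,0)
{pWyC, pWyR, pWyM} → row (5,8) (5,8) (8,4) (8,4)
{pDxC, pDxR, pDxM} → row (2,3) (2,3) (2,0) (2,0)
{pDyC, pDyR, pDyM} → row (2,3) (2,3) (8,4) (8,4)
{qUxC, qUyC, qWxC, qWyC, qDxC, qDyC} → row (3,6) (4,4) (3,6) (4,4)
{qUxR, qUyR, qWxR, qWyR, qDxR, qDyR} → row (3,6) (9,0) (3,6) (9,0)
{qUxM, qUyM, qWxM, qWyM, qDxM, qDyM} → row (3,6) (7,7) (3,6) (7,7)
That's 9 distinct rows out of 36 strategies.

9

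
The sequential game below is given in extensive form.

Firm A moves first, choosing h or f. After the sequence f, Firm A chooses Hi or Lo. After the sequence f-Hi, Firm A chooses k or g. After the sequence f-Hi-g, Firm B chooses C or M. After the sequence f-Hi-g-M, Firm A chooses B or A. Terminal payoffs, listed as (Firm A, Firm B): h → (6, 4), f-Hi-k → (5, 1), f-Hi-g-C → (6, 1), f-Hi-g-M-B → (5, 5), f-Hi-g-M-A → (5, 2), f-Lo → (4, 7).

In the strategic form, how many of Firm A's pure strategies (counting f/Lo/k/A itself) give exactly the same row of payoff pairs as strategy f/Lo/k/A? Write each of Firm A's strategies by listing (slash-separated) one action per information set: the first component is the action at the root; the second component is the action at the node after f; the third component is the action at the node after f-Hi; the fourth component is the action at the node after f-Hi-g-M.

4

Row for f/Lo/k/A (columns C, M): (4,7) (4,7).
Under f/Lo/k/A, Firm A's choice at the node after f-Hi and at the node after f-Hi-g-M can never be reached regardless of what Firm B does, so varying those choices leaves every outcome unchanged.
Holding the reachable choices fixed and varying the unreachable ones freely already gives 2 × 2 = 4 equivalent strategies.
No other strategy reproduces this row, so those 4 are the full class: f/Lo/k/B, f/Lo/k/A, f/Lo/g/B, f/Lo/g/A.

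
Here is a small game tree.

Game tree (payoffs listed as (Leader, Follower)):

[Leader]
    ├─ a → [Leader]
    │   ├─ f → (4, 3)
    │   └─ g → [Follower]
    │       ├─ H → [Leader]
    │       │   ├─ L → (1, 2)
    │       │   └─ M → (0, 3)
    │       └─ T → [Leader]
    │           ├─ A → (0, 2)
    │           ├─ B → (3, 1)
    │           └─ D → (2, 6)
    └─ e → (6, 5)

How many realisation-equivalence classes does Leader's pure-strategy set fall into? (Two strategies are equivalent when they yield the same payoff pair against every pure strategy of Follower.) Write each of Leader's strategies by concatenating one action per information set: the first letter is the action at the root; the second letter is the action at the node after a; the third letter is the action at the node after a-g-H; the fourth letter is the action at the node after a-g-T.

8

Leader has 24 pure strategies: afLA, afLB, afLD, afMA, afMB, afMD, agLA, agLB, agLD, agMA, agMB, agMD, efLA, efLB, efLD, efMA, efMB, efMD, egLA, egLB, egLD, egMA, egMB, egMD. Columns: H, T.
{afLA, afLB, afLD, afMA, afMB, afMD} → row (4,3) (4,3)
{agLA} → row (1,2) (0,2)
{agLB} → row (1,2) (3,1)
{agLD} → row (1,2) (2,6)
{agMA} → row (0,3) (0,2)
{agMB} → row (0,3) (3,1)
{agMD} → row (0,3) (2,6)
{efLA, efLB, efLD, efMA, efMB, efMD, egLA, egLB, egLD, egMA, egMB, egMD} → row (6,5) (6,5)
That's 8 distinct rows out of 24 strategies.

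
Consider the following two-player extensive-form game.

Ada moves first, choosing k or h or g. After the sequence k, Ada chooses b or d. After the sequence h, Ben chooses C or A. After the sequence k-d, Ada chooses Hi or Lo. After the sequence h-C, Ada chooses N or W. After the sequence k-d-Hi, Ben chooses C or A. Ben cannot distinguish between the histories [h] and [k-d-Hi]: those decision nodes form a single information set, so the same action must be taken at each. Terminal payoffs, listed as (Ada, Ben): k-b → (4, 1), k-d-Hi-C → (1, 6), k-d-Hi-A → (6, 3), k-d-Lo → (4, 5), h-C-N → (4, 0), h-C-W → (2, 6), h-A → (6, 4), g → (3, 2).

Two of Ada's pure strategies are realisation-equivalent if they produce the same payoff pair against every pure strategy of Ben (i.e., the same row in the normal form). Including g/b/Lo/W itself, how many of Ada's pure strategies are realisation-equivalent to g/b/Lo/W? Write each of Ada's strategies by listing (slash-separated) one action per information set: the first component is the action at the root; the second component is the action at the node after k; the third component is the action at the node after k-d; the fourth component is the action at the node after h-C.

Row for g/b/Lo/W (columns C, A): (3,2) (3,2).
Under g/b/Lo/W, Ada's choice at the node after k and at the node after k-d and at the node after h-C can never be reached regardless of what Ben does, so varying those choices leaves every outcome unchanged.
Holding the reachable choices fixed and varying the unreachable ones freely already gives 2 × 2 × 2 = 8 equivalent strategies.
No other strategy reproduces this row, so those 8 are the full class: g/b/Hi/N, g/b/Hi/W, g/b/Lo/N, g/b/Lo/W, g/d/Hi/N, g/d/Hi/W, g/d/Lo/N, g/d/Lo/W.

8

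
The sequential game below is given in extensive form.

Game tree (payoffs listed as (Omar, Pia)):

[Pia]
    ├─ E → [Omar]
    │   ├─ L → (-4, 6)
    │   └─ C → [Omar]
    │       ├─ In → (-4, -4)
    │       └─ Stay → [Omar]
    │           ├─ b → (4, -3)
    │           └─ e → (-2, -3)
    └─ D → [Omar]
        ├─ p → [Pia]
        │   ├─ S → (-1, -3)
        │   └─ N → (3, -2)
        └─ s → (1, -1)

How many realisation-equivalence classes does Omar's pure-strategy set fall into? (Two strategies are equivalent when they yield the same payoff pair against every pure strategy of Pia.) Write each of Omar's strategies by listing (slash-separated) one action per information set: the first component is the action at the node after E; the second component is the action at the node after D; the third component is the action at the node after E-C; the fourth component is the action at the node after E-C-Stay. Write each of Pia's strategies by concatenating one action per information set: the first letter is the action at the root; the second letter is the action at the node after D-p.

8

Omar has 16 pure strategies: L/p/In/b, L/p/In/e, L/p/Stay/b, L/p/Stay/e, L/s/In/b, L/s/In/e, L/s/Stay/b, L/s/Stay/e, C/p/In/b, C/p/In/e, C/p/Stay/b, C/p/Stay/e, C/s/In/b, C/s/In/e, C/s/Stay/b, C/s/Stay/e. Columns: ES, EN, DS, DN.
{L/p/In/b, L/p/In/e, L/p/Stay/b, L/p/Stay/e} → row (-4,6) (-4,6) (-1,-3) (3,-2)
{L/s/In/b, L/s/In/e, L/s/Stay/b, L/s/Stay/e} → row (-4,6) (-4,6) (1,-1) (1,-1)
{C/p/In/b, C/p/In/e} → row (-4,-4) (-4,-4) (-1,-3) (3,-2)
{C/p/Stay/b} → row (4,-3) (4,-3) (-1,-3) (3,-2)
{C/p/Stay/e} → row (-2,-3) (-2,-3) (-1,-3) (3,-2)
{C/s/In/b, C/s/In/e} → row (-4,-4) (-4,-4) (1,-1) (1,-1)
{C/s/Stay/b} → row (4,-3) (4,-3) (1,-1) (1,-1)
{C/s/Stay/e} → row (-2,-3) (-2,-3) (1,-1) (1,-1)
That's 8 distinct rows out of 16 strategies.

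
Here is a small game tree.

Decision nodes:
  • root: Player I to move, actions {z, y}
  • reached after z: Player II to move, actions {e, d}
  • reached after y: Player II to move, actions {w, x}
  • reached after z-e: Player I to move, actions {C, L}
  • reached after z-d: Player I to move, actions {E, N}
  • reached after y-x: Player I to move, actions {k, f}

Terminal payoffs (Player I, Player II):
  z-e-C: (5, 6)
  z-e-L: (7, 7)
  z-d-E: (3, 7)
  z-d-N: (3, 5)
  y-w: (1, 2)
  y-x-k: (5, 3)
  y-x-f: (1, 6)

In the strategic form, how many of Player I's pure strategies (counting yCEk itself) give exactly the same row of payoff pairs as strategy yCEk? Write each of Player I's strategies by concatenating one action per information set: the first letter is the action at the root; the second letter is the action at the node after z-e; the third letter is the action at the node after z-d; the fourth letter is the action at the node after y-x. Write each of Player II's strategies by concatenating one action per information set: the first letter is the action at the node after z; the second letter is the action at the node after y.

Row for yCEk (columns ew, ex, dw, dx): (1,2) (5,3) (1,2) (5,3).
Under yCEk, Player I's choice at the node after z-e and at the node after z-d can never be reached regardless of what Player II does, so varying those choices leaves every outcome unchanged.
Holding the reachable choices fixed and varying the unreachable ones freely already gives 2 × 2 = 4 equivalent strategies.
No other strategy reproduces this row, so those 4 are the full class: yCEk, yCNk, yLEk, yLNk.

4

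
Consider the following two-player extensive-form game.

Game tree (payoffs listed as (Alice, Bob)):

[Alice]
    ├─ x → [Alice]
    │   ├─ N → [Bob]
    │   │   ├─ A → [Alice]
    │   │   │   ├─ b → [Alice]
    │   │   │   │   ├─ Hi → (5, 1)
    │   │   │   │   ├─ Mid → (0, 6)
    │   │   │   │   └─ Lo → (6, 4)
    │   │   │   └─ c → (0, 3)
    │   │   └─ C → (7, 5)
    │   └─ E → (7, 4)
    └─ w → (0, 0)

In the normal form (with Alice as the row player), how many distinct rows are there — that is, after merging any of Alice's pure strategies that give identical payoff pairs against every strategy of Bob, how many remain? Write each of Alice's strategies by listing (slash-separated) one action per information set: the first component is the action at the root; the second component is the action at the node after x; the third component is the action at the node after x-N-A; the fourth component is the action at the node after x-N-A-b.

6

Alice has 24 pure strategies: x/N/b/Hi, x/N/b/Mid, x/N/b/Lo, x/N/c/Hi, x/N/c/Mid, x/N/c/Lo, x/E/b/Hi, x/E/b/Mid, x/E/b/Lo, x/E/c/Hi, x/E/c/Mid, x/E/c/Lo, w/N/b/Hi, w/N/b/Mid, w/N/b/Lo, w/N/c/Hi, w/N/c/Mid, w/N/c/Lo, w/E/b/Hi, w/E/b/Mid, w/E/b/Lo, w/E/c/Hi, w/E/c/Mid, w/E/c/Lo. Columns: A, C.
{x/N/b/Hi} → row (5,1) (7,5)
{x/N/b/Mid} → row (0,6) (7,5)
{x/N/b/Lo} → row (6,4) (7,5)
{x/N/c/Hi, x/N/c/Mid, x/N/c/Lo} → row (0,3) (7,5)
{x/E/b/Hi, x/E/b/Mid, x/E/b/Lo, x/E/c/Hi, x/E/c/Mid, x/E/c/Lo} → row (7,4) (7,4)
{w/N/b/Hi, w/N/b/Mid, w/N/b/Lo, w/N/c/Hi, w/N/c/Mid, w/N/c/Lo, w/E/b/Hi, w/E/b/Mid, w/E/b/Lo, w/E/c/Hi, w/E/c/Mid, w/E/c/Lo} → row (0,0) (0,0)
That's 6 distinct rows out of 24 strategies.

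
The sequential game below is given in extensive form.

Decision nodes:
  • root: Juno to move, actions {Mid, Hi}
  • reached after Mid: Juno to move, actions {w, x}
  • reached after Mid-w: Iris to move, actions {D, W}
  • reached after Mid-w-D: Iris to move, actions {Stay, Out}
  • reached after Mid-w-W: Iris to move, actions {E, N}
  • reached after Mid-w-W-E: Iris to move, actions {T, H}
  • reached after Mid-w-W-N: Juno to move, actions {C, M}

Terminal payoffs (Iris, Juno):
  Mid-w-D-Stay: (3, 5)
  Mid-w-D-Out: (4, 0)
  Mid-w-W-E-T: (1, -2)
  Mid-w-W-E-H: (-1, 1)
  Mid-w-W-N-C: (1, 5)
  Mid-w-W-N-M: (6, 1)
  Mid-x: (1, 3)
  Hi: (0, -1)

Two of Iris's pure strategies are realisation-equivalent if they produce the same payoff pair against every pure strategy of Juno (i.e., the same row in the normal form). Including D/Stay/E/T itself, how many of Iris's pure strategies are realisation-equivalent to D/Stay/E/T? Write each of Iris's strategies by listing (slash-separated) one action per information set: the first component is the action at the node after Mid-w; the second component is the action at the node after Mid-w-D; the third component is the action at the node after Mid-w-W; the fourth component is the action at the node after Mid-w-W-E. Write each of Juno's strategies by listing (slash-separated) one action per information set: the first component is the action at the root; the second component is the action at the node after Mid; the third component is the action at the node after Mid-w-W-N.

Row for D/Stay/E/T (columns Mid/w/C, Mid/w/M, Mid/x/C, Mid/x/M, Hi/w/C, Hi/w/M, Hi/x/C, Hi/x/M): (3,5) (3,5) (1,3) (1,3) (0,-1) (0,-1) (0,-1) (0,-1).
Under D/Stay/E/T, Iris's choice at the node after Mid-w-W and at the node after Mid-w-W-E can never be reached regardless of what Juno does, so varying those choices leaves every outcome unchanged.
Holding the reachable choices fixed and varying the unreachable ones freely already gives 2 × 2 = 4 equivalent strategies.
No other strategy reproduces this row, so those 4 are the full class: D/Stay/E/T, D/Stay/E/H, D/Stay/N/T, D/Stay/N/H.

4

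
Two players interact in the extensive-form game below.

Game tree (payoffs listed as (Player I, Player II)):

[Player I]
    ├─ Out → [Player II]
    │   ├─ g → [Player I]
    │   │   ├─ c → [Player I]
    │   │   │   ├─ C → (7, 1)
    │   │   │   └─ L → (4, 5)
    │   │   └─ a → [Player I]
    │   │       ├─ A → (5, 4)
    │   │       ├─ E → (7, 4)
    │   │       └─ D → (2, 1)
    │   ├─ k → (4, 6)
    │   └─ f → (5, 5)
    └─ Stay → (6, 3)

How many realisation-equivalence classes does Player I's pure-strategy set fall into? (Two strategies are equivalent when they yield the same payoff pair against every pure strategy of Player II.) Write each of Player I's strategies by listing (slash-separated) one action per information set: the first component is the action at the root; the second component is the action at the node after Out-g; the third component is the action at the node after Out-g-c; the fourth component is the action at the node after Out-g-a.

6

Player I has 24 pure strategies: Out/c/C/A, Out/c/C/E, Out/c/C/D, Out/c/L/A, Out/c/L/E, Out/c/L/D, Out/a/C/A, Out/a/C/E, Out/a/C/D, Out/a/L/A, Out/a/L/E, Out/a/L/D, Stay/c/C/A, Stay/c/C/E, Stay/c/C/D, Stay/c/L/A, Stay/c/L/E, Stay/c/L/D, Stay/a/C/A, Stay/a/C/E, Stay/a/C/D, Stay/a/L/A, Stay/a/L/E, Stay/a/L/D. Columns: g, k, f.
{Out/c/C/A, Out/c/C/E, Out/c/C/D} → row (7,1) (4,6) (5,5)
{Out/c/L/A, Out/c/L/E, Out/c/L/D} → row (4,5) (4,6) (5,5)
{Out/a/C/A, Out/a/L/A} → row (5,4) (4,6) (5,5)
{Out/a/C/E, Out/a/L/E} → row (7,4) (4,6) (5,5)
{Out/a/C/D, Out/a/L/D} → row (2,1) (4,6) (5,5)
{Stay/c/C/A, Stay/c/C/E, Stay/c/C/D, Stay/c/L/A, Stay/c/L/E, Stay/c/L/D, Stay/a/C/A, Stay/a/C/E, Stay/a/C/D, Stay/a/L/A, Stay/a/L/E, Stay/a/L/D} → row (6,3) (6,3) (6,3)
That's 6 distinct rows out of 24 strategies.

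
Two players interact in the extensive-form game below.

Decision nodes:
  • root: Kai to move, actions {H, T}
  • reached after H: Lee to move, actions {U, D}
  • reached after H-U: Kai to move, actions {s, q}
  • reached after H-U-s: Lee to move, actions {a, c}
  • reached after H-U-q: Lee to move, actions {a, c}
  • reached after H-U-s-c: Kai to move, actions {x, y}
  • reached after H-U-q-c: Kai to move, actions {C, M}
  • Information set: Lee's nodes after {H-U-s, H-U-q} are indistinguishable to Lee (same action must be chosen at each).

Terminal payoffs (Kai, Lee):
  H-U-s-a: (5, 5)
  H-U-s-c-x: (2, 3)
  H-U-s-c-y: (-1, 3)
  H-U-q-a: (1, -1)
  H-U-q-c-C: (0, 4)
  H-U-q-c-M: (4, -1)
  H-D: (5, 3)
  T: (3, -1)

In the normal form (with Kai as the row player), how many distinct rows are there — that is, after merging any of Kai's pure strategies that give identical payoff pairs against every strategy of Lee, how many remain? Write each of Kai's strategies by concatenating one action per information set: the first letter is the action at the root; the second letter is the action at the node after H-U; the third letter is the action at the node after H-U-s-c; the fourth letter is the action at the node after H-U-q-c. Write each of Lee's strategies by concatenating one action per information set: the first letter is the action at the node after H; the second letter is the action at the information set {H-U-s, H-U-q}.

5

Kai has 16 pure strategies: HsxC, HsxM, HsyC, HsyM, HqxC, HqxM, HqyC, HqyM, TsxC, TsxM, TsyC, TsyM, TqxC, TqxM, TqyC, TqyM. Columns: Ua, Uc, Da, Dc.
{HsxC, HsxM} → row (5,5) (2,3) (5,3) (5,3)
{HsyC, HsyM} → row (5,5) (-1,3) (5,3) (5,3)
{HqxC, HqyC} → row (1,-1) (0,4) (5,3) (5,3)
{HqxM, HqyM} → row (1,-1) (4,-1) (5,3) (5,3)
{TsxC, TsxM, TsyC, TsyM, TqxC, TqxM, TqyC, TqyM} → row (3,-1) (3,-1) (3,-1) (3,-1)
That's 5 distinct rows out of 16 strategies.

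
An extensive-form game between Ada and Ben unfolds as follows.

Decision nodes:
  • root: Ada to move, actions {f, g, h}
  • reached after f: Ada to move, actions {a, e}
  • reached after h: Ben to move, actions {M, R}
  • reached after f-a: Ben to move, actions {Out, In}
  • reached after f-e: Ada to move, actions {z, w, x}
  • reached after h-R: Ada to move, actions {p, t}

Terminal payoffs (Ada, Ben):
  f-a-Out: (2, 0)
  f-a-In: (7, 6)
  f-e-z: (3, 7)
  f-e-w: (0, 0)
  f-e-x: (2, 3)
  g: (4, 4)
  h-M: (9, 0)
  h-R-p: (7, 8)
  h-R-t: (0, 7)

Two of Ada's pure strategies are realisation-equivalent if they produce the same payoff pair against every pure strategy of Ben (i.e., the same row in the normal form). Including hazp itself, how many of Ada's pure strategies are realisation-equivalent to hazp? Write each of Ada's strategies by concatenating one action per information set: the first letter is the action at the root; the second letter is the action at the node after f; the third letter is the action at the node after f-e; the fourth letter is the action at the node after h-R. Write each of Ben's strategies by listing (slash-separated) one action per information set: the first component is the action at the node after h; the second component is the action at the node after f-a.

Row for hazp (columns M/Out, M/In, R/Out, R/In): (9,0) (9,0) (7,8) (7,8).
Under hazp, Ada's choice at the node after f and at the node after f-e can never be reached regardless of what Ben does, so varying those choices leaves every outcome unchanged.
Holding the reachable choices fixed and varying the unreachable ones freely already gives 2 × 3 = 6 equivalent strategies.
No other strategy reproduces this row, so those 6 are the full class: hazp, hawp, haxp, hezp, hewp, hexp.

6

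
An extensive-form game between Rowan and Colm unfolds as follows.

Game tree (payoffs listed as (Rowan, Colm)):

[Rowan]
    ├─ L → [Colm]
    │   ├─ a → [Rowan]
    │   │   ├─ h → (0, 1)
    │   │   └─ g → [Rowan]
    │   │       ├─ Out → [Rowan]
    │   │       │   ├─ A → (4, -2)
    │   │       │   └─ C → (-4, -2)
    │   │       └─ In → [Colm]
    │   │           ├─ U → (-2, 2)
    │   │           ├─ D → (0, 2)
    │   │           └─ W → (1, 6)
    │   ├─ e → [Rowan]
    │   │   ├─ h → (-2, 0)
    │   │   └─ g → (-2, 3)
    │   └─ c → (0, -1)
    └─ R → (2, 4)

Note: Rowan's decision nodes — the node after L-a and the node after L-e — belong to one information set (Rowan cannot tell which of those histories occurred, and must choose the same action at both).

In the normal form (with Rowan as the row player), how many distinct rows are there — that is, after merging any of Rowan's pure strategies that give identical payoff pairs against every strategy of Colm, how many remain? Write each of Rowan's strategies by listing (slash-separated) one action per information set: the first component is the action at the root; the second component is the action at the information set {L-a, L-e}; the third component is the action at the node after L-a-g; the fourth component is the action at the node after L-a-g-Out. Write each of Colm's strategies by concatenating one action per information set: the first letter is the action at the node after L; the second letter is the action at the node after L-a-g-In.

5

Rowan has 16 pure strategies: L/h/Out/A, L/h/Out/C, L/h/In/A, L/h/In/C, L/g/Out/A, L/g/Out/C, L/g/In/A, L/g/In/C, R/h/Out/A, R/h/Out/C, R/h/In/A, R/h/In/C, R/g/Out/A, R/g/Out/C, R/g/In/A, R/g/In/C. Columns: aU, aD, aW, eU, eD, eW, cU, cD, cW.
{L/h/Out/A, L/h/Out/C, L/h/In/A, L/h/In/C} → row (0,1) (0,1) (0,1) (-2,0) (-2,0) (-2,0) (0,-1) (0,-1) (0,-1)
{L/g/Out/A} → row (4,-2) (4,-2) (4,-2) (-2,3) (-2,3) (-2,3) (0,-1) (0,-1) (0,-1)
{L/g/Out/C} → row (-4,-2) (-4,-2) (-4,-2) (-2,3) (-2,3) (-2,3) (0,-1) (0,-1) (0,-1)
{L/g/In/A, L/g/In/C} → row (-2,2) (0,2) (1,6) (-2,3) (-2,3) (-2,3) (0,-1) (0,-1) (0,-1)
{R/h/Out/A, R/h/Out/C, R/h/In/A, R/h/In/C, R/g/Out/A, R/g/Out/C, R/g/In/A, R/g/In/C} → row (2,4) (2,4) (2,4) (2,4) (2,4) (2,4) (2,4) (2,4) (2,4)
That's 5 distinct rows out of 16 strategies.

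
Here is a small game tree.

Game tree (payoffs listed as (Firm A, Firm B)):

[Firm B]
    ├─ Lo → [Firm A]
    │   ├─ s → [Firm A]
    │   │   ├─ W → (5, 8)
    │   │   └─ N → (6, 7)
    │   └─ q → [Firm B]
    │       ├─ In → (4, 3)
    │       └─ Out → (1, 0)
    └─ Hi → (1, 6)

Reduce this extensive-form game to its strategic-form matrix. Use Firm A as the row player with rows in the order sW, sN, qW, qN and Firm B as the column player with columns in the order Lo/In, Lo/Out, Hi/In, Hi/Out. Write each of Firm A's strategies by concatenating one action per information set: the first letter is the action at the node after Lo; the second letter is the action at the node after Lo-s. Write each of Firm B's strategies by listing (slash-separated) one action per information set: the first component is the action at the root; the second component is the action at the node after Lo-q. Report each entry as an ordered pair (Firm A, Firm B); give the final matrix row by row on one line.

sW: (5,8) (5,8) (1,6) (1,6) | sN: (6,7) (6,7) (1,6) (1,6) | qW: (4,3) (1,0) (1,6) (1,6) | qN: (4,3) (1,0) (1,6) (1,6)

Row sW: Lo/In→(5,8), Lo/Out→(5,8), Hi/In→(1,6), Hi/Out→(1,6)
Row sN: Lo/In→(6,7), Lo/Out→(6,7), Hi/In→(1,6), Hi/Out→(1,6)
Row qW: Lo/In→(4,3), Lo/Out→(1,0), Hi/In→(1,6), Hi/Out→(1,6)
Row qN: Lo/In→(4,3), Lo/Out→(1,0), Hi/In→(1,6), Hi/Out→(1,6)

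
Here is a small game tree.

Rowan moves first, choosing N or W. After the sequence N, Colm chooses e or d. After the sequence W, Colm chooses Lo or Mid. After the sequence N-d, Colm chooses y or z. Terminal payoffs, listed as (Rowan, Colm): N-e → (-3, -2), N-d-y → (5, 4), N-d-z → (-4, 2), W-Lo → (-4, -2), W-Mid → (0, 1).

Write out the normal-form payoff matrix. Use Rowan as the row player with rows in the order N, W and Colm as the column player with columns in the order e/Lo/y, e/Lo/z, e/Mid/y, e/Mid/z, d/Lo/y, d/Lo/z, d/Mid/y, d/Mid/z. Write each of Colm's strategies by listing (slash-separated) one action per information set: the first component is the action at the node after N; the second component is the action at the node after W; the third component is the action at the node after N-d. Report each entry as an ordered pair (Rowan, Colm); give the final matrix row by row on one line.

N: (-3,-2) (-3,-2) (-3,-2) (-3,-2) (5,4) (-4,2) (5,4) (-4,2) | W: (-4,-2) (-4,-2) (0,1) (0,1) (-4,-2) (-4,-2) (0,1) (0,1)

Row N: e/Lo/y→(-3,-2), e/Lo/z→(-3,-2), e/Mid/y→(-3,-2), e/Mid/z→(-3,-2), d/Lo/y→(5,4), d/Lo/z→(-4,2), d/Mid/y→(5,4), d/Mid/z→(-4,2)
Row W: e/Lo/y→(-4,-2), e/Lo/z→(-4,-2), e/Mid/y→(0,1), e/Mid/z→(0,1), d/Lo/y→(-4,-2), d/Lo/z→(-4,-2), d/Mid/y→(0,1), d/Mid/z→(0,1)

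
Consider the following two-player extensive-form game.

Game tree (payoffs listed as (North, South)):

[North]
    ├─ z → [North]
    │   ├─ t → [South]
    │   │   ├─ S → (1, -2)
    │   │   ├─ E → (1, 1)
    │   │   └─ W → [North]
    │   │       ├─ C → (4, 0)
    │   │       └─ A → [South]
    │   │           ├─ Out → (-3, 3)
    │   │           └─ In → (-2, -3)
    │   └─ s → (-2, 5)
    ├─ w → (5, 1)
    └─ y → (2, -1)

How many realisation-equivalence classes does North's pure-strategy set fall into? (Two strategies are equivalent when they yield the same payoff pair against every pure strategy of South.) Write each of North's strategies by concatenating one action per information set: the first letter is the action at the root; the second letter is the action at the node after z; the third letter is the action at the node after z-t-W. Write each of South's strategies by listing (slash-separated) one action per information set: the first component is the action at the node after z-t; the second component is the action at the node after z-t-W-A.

North has 12 pure strategies: ztC, ztA, zsC, zsA, wtC, wtA, wsC, wsA, ytC, ytA, ysC, ysA. Columns: S/Out, S/In, E/Out, E/In, W/Out, W/In.
{ztC} → row (1,-2) (1,-2) (1,1) (1,1) (4,0) (4,0)
{ztA} → row (1,-2) (1,-2) (1,1) (1,1) (-3,3) (-2,-3)
{zsC, zsA} → row (-2,5) (-2,5) (-2,5) (-2,5) (-2,5) (-2,5)
{wtC, wtA, wsC, wsA} → row (5,1) (5,1) (5,1) (5,1) (5,1) (5,1)
{ytC, ytA, ysC, ysA} → row (2,-1) (2,-1) (2,-1) (2,-1) (2,-1) (2,-1)
That's 5 distinct rows out of 12 strategies.

5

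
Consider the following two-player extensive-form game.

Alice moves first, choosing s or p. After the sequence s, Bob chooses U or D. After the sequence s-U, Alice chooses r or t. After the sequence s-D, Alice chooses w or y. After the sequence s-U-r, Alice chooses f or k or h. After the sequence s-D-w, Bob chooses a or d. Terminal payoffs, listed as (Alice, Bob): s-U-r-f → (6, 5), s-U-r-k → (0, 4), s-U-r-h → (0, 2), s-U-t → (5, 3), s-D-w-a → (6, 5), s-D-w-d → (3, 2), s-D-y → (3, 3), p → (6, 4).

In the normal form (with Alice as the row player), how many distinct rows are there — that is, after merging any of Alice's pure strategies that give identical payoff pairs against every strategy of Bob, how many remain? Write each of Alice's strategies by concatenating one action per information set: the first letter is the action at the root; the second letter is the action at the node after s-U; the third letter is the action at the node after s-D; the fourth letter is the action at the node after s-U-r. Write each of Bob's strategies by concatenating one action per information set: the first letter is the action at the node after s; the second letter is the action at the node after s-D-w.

9

Alice has 24 pure strategies: srwf, srwk, srwh, sryf, sryk, sryh, stwf, stwk, stwh, styf, styk, styh, prwf, prwk, prwh, pryf, pryk, pryh, ptwf, ptwk, ptwh, ptyf, ptyk, ptyh. Columns: Ua, Ud, Da, Dd.
{srwf} → row (6,5) (6,5) (6,5) (3,2)
{srwk} → row (0,4) (0,4) (6,5) (3,2)
{srwh} → row (0,2) (0,2) (6,5) (3,2)
{sryf} → row (6,5) (6,5) (3,3) (3,3)
{sryk} → row (0,4) (0,4) (3,3) (3,3)
{sryh} → row (0,2) (0,2) (3,3) (3,3)
{stwf, stwk, stwh} → row (5,3) (5,3) (6,5) (3,2)
{styf, styk, styh} → row (5,3) (5,3) (3,3) (3,3)
{prwf, prwk, prwh, pryf, pryk, pryh, ptwf, ptwk, ptwh, ptyf, ptyk, ptyh} → row (6,4) (6,4) (6,4) (6,4)
That's 9 distinct rows out of 24 strategies.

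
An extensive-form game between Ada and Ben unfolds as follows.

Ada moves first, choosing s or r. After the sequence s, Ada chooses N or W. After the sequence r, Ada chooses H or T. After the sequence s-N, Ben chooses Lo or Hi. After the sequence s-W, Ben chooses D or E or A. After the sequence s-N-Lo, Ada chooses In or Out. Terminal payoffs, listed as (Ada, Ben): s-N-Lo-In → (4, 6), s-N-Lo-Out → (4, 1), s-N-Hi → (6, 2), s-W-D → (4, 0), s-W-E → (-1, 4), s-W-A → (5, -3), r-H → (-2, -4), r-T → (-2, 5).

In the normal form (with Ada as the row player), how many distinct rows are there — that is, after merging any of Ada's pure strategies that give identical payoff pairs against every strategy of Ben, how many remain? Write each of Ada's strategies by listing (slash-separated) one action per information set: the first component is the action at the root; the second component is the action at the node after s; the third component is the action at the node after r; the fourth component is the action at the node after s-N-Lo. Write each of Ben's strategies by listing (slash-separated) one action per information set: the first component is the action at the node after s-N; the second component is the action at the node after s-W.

5

Ada has 16 pure strategies: s/N/H/In, s/N/H/Out, s/N/T/In, s/N/T/Out, s/W/H/In, s/W/H/Out, s/W/T/In, s/W/T/Out, r/N/H/In, r/N/H/Out, r/N/T/In, r/N/T/Out, r/W/H/In, r/W/H/Out, r/W/T/In, r/W/T/Out. Columns: Lo/D, Lo/E, Lo/A, Hi/D, Hi/E, Hi/A.
{s/N/H/In, s/N/T/In} → row (4,6) (4,6) (4,6) (6,2) (6,2) (6,2)
{s/N/H/Out, s/N/T/Out} → row (4,1) (4,1) (4,1) (6,2) (6,2) (6,2)
{s/W/H/In, s/W/H/Out, s/W/T/In, s/W/T/Out} → row (4,0) (-1,4) (5,-3) (4,0) (-1,4) (5,-3)
{r/N/H/In, r/N/H/Out, r/W/H/In, r/W/H/Out} → row (-2,-4) (-2,-4) (-2,-4) (-2,-4) (-2,-4) (-2,-4)
{r/N/T/In, r/N/T/Out, r/W/T/In, r/W/T/Out} → row (-2,5) (-2,5) (-2,5) (-2,5) (-2,5) (-2,5)
That's 5 distinct rows out of 16 strategies.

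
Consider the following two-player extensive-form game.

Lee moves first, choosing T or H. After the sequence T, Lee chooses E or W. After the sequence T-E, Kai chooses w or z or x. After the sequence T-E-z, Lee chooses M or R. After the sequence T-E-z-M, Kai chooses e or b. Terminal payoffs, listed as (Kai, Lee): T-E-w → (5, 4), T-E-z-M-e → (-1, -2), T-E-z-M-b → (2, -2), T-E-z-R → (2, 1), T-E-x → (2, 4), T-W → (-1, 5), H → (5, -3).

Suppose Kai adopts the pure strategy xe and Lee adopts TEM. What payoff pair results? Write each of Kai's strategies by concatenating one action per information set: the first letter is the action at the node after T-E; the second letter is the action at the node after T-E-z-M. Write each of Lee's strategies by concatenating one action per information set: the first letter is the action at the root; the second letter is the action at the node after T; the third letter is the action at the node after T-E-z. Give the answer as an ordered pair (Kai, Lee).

(2, 4)

Trace the play path from the root:
  Lee plays T
  Lee plays E at [T]
  Kai plays x at [T-E]
→ terminal payoff (2, 4).
(Kai's choice at the node after T-E-z-M is never reached on this path, so it doesn't affect the outcome.)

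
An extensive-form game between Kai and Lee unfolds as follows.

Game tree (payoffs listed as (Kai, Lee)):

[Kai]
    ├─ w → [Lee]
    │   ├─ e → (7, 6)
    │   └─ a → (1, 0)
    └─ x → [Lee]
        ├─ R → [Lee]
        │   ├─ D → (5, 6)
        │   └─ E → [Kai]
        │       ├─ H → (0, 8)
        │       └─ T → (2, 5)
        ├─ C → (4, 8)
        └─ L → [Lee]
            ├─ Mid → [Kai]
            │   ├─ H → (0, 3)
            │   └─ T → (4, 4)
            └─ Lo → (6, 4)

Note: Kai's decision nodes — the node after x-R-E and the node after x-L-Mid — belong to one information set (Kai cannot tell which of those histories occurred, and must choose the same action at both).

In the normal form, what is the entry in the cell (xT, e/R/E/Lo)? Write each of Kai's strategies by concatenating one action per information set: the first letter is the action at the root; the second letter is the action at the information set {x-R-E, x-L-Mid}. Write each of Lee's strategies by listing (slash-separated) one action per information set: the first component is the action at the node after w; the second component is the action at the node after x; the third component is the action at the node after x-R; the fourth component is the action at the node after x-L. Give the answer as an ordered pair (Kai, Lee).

(2, 5)

Trace the play path from the root:
  Kai plays x
  Lee plays R at [x]
  Lee plays E at [x-R]
  Kai plays T at [x-R-E]
→ terminal payoff (2, 5).
(Lee's choice at the node after w is never reached on this path, so it doesn't affect the outcome.)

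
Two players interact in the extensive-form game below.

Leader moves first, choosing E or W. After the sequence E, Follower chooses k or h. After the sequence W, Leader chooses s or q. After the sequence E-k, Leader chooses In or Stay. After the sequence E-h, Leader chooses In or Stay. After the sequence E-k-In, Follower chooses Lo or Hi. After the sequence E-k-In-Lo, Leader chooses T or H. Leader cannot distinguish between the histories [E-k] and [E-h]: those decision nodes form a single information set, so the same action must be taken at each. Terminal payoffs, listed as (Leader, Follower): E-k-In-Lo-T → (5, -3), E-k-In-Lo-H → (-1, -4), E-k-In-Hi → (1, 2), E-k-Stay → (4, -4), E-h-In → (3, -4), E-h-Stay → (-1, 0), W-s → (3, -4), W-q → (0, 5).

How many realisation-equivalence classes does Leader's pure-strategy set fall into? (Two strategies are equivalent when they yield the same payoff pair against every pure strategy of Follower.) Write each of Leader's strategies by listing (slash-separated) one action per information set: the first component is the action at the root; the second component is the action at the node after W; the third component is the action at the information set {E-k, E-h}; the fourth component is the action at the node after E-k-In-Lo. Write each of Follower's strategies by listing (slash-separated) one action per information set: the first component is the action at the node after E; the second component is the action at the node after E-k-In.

Leader has 16 pure strategies: E/s/In/T, E/s/In/H, E/s/Stay/T, E/s/Stay/H, E/q/In/T, E/q/In/H, E/q/Stay/T, E/q/Stay/H, W/s/In/T, W/s/In/H, W/s/Stay/T, W/s/Stay/H, W/q/In/T, W/q/In/H, W/q/Stay/T, W/q/Stay/H. Columns: k/Lo, k/Hi, h/Lo, h/Hi.
{E/s/In/T, E/q/In/T} → row (5,-3) (1,2) (3,-4) (3,-4)
{E/s/In/H, E/q/In/H} → row (-1,-4) (1,2) (3,-4) (3,-4)
{E/s/Stay/T, E/s/Stay/H, E/q/Stay/T, E/q/Stay/H} → row (4,-4) (4,-4) (-1,0) (-1,0)
{W/s/In/T, W/s/In/H, W/s/Stay/T, W/s/Stay/H} → row (3,-4) (3,-4) (3,-4) (3,-4)
{W/q/In/T, W/q/In/H, W/q/Stay/T, W/q/Stay/H} → row (0,5) (0,5) (0,5) (0,5)
That's 5 distinct rows out of 16 strategies.

5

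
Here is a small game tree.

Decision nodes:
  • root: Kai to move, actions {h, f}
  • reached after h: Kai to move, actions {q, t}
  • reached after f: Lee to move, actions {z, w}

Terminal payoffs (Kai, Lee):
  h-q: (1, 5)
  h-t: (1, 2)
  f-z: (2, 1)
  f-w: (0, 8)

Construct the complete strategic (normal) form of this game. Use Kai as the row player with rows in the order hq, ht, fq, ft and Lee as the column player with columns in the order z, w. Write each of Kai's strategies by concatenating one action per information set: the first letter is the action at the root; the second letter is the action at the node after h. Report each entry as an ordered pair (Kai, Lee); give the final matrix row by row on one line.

hq: (1,5) (1,5) | ht: (1,2) (1,2) | fq: (2,1) (0,8) | ft: (2,1) (0,8)

            z        w
  hq    (1,5)    (1,5)
  ht    (1,2)    (1,2)
  fq    (2,1)    (0,8)
  ft    (2,1)    (0,8)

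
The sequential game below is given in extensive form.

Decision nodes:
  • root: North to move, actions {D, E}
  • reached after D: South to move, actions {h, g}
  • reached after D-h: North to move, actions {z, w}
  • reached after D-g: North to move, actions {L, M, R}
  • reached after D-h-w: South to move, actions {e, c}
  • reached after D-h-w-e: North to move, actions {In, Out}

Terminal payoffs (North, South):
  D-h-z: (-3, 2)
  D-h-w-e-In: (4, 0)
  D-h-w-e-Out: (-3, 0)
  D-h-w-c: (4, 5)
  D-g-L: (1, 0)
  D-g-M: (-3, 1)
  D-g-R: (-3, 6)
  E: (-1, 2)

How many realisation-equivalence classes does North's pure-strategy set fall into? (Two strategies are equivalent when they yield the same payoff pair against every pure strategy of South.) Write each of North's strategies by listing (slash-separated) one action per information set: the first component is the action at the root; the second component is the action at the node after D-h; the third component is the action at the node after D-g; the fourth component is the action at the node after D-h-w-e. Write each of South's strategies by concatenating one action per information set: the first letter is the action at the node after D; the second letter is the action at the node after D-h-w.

10

North has 24 pure strategies: D/z/L/In, D/z/L/Out, D/z/M/In, D/z/M/Out, D/z/R/In, D/z/R/Out, D/w/L/In, D/w/L/Out, D/w/M/In, D/w/M/Out, D/w/R/In, D/w/R/Out, E/z/L/In, E/z/L/Out, E/z/M/In, E/z/M/Out, E/z/R/In, E/z/R/Out, E/w/L/In, E/w/L/Out, E/w/M/In, E/w/M/Out, E/w/R/In, E/w/R/Out. Columns: he, hc, ge, gc.
{D/z/L/In, D/z/L/Out} → row (-3,2) (-3,2) (1,0) (1,0)
{D/z/M/In, D/z/M/Out} → row (-3,2) (-3,2) (-3,1) (-3,1)
{D/z/R/In, D/z/R/Out} → row (-3,2) (-3,2) (-3,6) (-3,6)
{D/w/L/In} → row (4,0) (4,5) (1,0) (1,0)
{D/w/L/Out} → row (-3,0) (4,5) (1,0) (1,0)
{D/w/M/In} → row (4,0) (4,5) (-3,1) (-3,1)
{D/w/M/Out} → row (-3,0) (4,5) (-3,1) (-3,1)
{D/w/R/In} → row (4,0) (4,5) (-3,6) (-3,6)
{D/w/R/Out} → row (-3,0) (4,5) (-3,6) (-3,6)
{E/z/L/In, E/z/L/Out, E/z/M/In, E/z/M/Out, E/z/R/In, E/z/R/Out, E/w/L/In, E/w/L/Out, E/w/M/In, E/w/M/Out, E/w/R/In, E/w/R/Out} → row (-1,2) (-1,2) (-1,2) (-1,2)
That's 10 distinct rows out of 24 strategies.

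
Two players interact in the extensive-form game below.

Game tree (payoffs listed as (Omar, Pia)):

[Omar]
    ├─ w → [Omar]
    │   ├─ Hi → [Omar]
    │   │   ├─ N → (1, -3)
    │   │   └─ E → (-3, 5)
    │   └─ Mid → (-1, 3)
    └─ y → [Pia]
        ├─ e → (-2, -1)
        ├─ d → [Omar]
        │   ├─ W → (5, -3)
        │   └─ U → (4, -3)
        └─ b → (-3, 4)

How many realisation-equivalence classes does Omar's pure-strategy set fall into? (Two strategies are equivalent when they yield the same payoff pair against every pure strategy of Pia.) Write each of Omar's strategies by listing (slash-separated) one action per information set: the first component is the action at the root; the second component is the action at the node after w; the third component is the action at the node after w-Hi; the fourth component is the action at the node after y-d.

Omar has 16 pure strategies: w/Hi/N/W, w/Hi/N/U, w/Hi/E/W, w/Hi/E/U, w/Mid/N/W, w/Mid/N/U, w/Mid/E/W, w/Mid/E/U, y/Hi/N/W, y/Hi/N/U, y/Hi/E/W, y/Hi/E/U, y/Mid/N/W, y/Mid/N/U, y/Mid/E/W, y/Mid/E/U. Columns: e, d, b.
{w/Hi/N/W, w/Hi/N/U} → row (1,-3) (1,-3) (1,-3)
{w/Hi/E/W, w/Hi/E/U} → row (-3,5) (-3,5) (-3,5)
{w/Mid/N/W, w/Mid/N/U, w/Mid/E/W, w/Mid/E/U} → row (-1,3) (-1,3) (-1,3)
{y/Hi/N/W, y/Hi/E/W, y/Mid/N/W, y/Mid/E/W} → row (-2,-1) (5,-3) (-3,4)
{y/Hi/N/U, y/Hi/E/U, y/Mid/N/U, y/Mid/E/U} → row (-2,-1) (4,-3) (-3,4)
That's 5 distinct rows out of 16 strategies.

5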